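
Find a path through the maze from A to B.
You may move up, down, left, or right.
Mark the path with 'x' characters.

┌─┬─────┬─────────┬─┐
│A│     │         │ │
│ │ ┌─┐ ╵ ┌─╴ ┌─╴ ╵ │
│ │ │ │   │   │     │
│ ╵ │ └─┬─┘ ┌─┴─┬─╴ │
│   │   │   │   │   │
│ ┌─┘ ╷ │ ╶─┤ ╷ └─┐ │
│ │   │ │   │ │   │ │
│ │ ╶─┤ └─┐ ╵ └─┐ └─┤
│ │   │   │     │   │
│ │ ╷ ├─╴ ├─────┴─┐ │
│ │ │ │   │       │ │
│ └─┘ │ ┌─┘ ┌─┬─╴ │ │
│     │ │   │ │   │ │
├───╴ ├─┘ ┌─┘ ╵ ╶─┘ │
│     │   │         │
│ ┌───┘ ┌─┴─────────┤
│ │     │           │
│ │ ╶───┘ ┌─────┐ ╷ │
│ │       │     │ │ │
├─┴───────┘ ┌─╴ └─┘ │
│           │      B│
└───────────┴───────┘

Finding the shortest path through the maze:
Path length: 57 steps
Directions: down → down → right → up → up → right → right → down → right → up → right → right → down → left → down → left → down → right → down → right → up → up → right → down → right → down → right → down → down → down → left → left → up → right → up → left → left → left → down → left → down → left → down → left → left → down → right → right → right → up → right → right → right → right → right → down → down

Solution:

┌─┬─────┬─────────┬─┐
│A│x x x│x x x    │ │
│ │ ┌─┐ ╵ ┌─╴ ┌─╴ ╵ │
│x│x│ │x x│x x│     │
│ ╵ │ └─┬─┘ ┌─┴─┬─╴ │
│x x│   │x x│x x│   │
│ ┌─┘ ╷ │ ╶─┤ ╷ └─┐ │
│ │   │ │x x│x│x x│ │
│ │ ╶─┤ └─┐ ╵ └─┐ └─┤
│ │   │   │x x  │x x│
│ │ ╷ ├─╴ ├─────┴─┐ │
│ │ │ │   │x x x x│x│
│ └─┘ │ ┌─┘ ┌─┬─╴ │ │
│     │ │x x│ │x x│x│
├───╴ ├─┘ ┌─┘ ╵ ╶─┘ │
│     │x x│    x x x│
│ ┌───┘ ┌─┴─────────┤
│ │x x x│x x x x x x│
│ │ ╶───┘ ┌─────┐ ╷ │
│ │x x x x│     │ │x│
├─┴───────┘ ┌─╴ └─┘ │
│           │      B│
└───────────┴───────┘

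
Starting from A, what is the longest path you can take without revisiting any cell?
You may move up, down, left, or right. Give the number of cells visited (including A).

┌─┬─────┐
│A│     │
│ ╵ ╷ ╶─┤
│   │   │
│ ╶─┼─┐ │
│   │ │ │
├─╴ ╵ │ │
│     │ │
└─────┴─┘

Finding longest simple path using DFS:
Start: (0, 0)
Longest path visits 9 cells
Path: A → down → right → up → right → down → right → down → down

Solution:

┌─┬─────┐
│A│↱ ↓  │
│ ╵ ╷ ╶─┤
│↳ ↑│↳ ↓│
│ ╶─┼─┐ │
│   │ │↓│
├─╴ ╵ │ │
│     │B│
└─────┴─┘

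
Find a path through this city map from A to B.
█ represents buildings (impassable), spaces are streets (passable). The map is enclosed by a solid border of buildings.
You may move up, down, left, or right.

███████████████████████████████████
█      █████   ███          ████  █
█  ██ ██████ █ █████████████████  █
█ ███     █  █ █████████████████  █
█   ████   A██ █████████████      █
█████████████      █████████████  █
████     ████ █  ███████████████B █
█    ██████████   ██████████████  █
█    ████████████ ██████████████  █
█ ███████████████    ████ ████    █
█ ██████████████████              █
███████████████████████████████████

Finding the shortest path from A to B:
Movement: cardinal only
Path length: 37 steps
Directions: up → right → up → up → right → right → down → down → down → down → right → down → down → right → right → down → down → right → right → right → down → right → right → right → right → right → right → right → right → right → right → up → right → right → up → up → up

Solution:

███████████████████████████████████
█      █████↱→↓███          ████  █
█  ██ ██████↑█↓█████████████████  █
█ ███     █↱↑█↓█████████████████  █
█   ████   A██↓█████████████      █
█████████████ ↳↓   █████████████  █
████     ████ █↓ ███████████████B █
█    ██████████↳→↓██████████████↑ █
█    ████████████↓██████████████↑ █
█ ███████████████↳→→↓████ ████↱→↑ █
█ ██████████████████↳→→→→→→→→→↑   █
███████████████████████████████████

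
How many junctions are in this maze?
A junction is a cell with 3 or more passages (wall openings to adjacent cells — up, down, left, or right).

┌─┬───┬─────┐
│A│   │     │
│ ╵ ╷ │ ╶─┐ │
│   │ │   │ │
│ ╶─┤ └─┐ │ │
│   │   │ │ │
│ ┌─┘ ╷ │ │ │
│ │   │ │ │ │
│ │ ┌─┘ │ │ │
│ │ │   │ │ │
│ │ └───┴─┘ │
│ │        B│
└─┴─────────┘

Checking each cell for number of passages:

Junctions found (3+ passages):
  (1, 0): 3 passages
  (2, 0): 3 passages
  (2, 2): 3 passages
Total junctions: 3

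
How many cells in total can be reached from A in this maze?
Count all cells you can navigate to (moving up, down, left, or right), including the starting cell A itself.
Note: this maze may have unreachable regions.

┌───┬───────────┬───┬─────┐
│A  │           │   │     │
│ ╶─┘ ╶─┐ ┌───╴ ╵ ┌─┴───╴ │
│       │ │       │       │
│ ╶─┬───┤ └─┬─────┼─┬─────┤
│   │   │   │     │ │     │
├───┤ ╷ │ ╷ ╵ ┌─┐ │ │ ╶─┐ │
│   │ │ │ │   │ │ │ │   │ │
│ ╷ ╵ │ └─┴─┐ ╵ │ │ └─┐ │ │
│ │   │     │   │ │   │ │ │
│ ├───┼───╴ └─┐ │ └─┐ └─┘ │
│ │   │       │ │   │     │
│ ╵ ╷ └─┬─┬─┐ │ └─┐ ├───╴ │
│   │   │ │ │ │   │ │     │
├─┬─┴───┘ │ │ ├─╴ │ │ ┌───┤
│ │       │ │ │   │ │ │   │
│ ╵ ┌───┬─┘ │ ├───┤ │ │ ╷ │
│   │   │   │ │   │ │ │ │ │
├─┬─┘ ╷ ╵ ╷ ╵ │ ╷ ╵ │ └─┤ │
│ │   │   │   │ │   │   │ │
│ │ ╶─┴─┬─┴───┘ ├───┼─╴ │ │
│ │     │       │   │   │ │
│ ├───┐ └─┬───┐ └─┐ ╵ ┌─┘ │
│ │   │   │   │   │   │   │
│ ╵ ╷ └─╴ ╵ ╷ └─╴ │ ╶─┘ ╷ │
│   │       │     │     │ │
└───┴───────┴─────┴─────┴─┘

Using BFS/flood-fill to find all reachable cells from A:
Maze size: 13 × 13 = 169 total cells
55 cell(s) are walled off and cannot be reached from A.
Reachable cells: 114

Reachable region (· marks reachable cells):

┌───┬───────────┬───┬─────┐
│A ·│· · · · · ·│· ·│     │
│ ╶─┘ ╶─┐ ┌───╴ ╵ ┌─┴───╴ │
│· · · ·│·│· · · ·│       │
│ ╶─┬───┤ └─┬─────┼─┬─────┤
│· ·│· ·│· ·│· · ·│ │     │
├───┤ ╷ │ ╷ ╵ ┌─┐ │ │ ╶─┐ │
│· ·│·│·│·│· ·│·│·│ │   │ │
│ ╷ ╵ │ └─┴─┐ ╵ │ │ └─┐ │ │
│·│· ·│· · ·│· ·│·│   │ │ │
│ ├───┼───╴ └─┐ │ └─┐ └─┘ │
│·│· ·│· · · ·│·│· ·│     │
│ ╵ ╷ └─┬─┬─┐ │ └─┐ ├───╴ │
│· ·│· ·│ │·│·│· ·│·│     │
├─┬─┴───┘ │ │ ├─╴ │ │ ┌───┤
│ │       │·│·│· ·│·│ │   │
│ ╵ ┌───┬─┘ │ ├───┤ │ │ ╷ │
│   │· ·│· ·│·│· ·│·│ │ │ │
├─┬─┘ ╷ ╵ ╷ ╵ │ ╷ ╵ │ └─┤ │
│·│· ·│· ·│· ·│·│· ·│   │ │
│ │ ╶─┴─┬─┴───┘ ├───┼─╴ │ │
│·│· · ·│· · · ·│   │   │ │
│ ├───┐ └─┬───┐ └─┐ ╵ ┌─┘ │
│·│· ·│· ·│· ·│· ·│   │   │
│ ╵ ╷ └─╴ ╵ ╷ └─╴ │ ╶─┘ ╷ │
│· ·│· · · ·│· · ·│     │ │
└───┴───────┴─────┴─────┴─┘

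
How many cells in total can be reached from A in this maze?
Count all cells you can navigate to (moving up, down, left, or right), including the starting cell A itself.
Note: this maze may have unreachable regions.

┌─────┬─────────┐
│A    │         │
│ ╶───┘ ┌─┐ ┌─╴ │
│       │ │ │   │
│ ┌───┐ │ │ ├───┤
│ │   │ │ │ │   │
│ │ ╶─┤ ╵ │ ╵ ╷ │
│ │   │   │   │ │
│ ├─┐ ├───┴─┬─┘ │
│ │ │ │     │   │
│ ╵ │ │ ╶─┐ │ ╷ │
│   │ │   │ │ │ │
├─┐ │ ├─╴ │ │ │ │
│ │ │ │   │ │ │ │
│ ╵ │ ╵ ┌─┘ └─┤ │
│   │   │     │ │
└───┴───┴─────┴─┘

Using BFS/flood-fill to find all reachable cells from A:
Maze size: 8 × 8 = 64 total cells
21 cell(s) are walled off and cannot be reached from A.
Reachable cells: 43

Reachable region (· marks reachable cells):

┌─────┬─────────┐
│A · ·│· · · · ·│
│ ╶───┘ ┌─┐ ┌─╴ │
│· · · ·│·│·│· ·│
│ ┌───┐ │ │ ├───┤
│·│   │·│·│·│· ·│
│ │ ╶─┤ ╵ │ ╵ ╷ │
│·│   │· ·│· ·│·│
│ ├─┐ ├───┴─┬─┘ │
│·│·│ │     │· ·│
│ ╵ │ │ ╶─┐ │ ╷ │
│· ·│ │   │ │·│·│
├─┐ │ ├─╴ │ │ │ │
│·│·│ │   │ │·│·│
│ ╵ │ ╵ ┌─┘ └─┤ │
│· ·│   │     │·│
└───┴───┴─────┴─┘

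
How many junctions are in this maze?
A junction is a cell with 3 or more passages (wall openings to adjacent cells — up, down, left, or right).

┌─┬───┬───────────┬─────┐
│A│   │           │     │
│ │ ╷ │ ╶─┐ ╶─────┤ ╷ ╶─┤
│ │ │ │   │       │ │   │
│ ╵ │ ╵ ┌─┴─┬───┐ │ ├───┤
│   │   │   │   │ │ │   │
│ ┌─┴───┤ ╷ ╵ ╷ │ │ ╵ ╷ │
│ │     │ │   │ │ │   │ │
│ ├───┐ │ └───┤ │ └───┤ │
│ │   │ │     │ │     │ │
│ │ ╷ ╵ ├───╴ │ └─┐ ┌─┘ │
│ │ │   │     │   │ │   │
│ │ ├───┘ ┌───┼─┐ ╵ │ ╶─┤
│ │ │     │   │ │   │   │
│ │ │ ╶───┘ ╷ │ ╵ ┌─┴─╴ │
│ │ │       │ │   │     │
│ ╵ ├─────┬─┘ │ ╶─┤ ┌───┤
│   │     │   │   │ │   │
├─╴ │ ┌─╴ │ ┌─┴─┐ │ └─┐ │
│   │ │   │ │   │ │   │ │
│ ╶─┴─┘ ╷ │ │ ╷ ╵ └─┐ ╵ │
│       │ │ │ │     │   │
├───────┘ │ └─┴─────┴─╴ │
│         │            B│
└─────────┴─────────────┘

Checking each cell for number of passages:

Junctions found (3+ passages):
  (0, 5): 3 passages
  (0, 10): 3 passages
  (1, 3): 3 passages
  (2, 0): 3 passages
  (4, 9): 3 passages
  (6, 8): 3 passages
  (7, 7): 3 passages
  (8, 1): 3 passages
  (9, 4): 3 passages
  (10, 8): 3 passages
  (10, 11): 3 passages
Total junctions: 11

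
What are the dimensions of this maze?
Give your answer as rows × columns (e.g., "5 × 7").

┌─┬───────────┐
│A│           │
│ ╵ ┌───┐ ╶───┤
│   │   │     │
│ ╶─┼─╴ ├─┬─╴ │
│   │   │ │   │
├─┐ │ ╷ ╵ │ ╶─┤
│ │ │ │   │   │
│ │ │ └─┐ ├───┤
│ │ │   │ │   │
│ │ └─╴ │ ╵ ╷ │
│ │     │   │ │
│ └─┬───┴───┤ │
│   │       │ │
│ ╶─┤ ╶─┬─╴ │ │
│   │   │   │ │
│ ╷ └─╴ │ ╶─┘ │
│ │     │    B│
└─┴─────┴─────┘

Counting the maze dimensions:
Rows (vertical): 9
Columns (horizontal): 7
Dimensions: 9 × 7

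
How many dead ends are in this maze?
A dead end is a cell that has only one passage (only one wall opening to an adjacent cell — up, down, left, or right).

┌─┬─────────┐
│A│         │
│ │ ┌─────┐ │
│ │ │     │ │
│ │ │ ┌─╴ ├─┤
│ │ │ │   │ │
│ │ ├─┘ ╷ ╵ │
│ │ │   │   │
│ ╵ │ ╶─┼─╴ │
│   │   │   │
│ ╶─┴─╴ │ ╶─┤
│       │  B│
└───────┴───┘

Checking each cell for number of passages:

Dead ends found at positions:
  (0, 0)
  (1, 5)
  (2, 2)
  (2, 5)
  (5, 5)
Total dead ends: 5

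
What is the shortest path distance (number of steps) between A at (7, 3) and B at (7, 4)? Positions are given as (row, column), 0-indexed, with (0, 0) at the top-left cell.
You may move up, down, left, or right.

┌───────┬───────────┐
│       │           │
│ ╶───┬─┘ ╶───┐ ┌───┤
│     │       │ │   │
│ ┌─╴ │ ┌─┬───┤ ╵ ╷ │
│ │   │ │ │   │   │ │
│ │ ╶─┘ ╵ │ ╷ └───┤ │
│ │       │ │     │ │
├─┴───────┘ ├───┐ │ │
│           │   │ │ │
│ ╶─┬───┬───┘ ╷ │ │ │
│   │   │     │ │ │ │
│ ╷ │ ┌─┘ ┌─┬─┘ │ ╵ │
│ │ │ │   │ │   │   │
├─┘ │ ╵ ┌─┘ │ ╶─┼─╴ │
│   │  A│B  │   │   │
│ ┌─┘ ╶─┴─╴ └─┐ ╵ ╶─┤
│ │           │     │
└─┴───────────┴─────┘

Finding path from (7, 3) to (7, 4):
Path: (7,3) → (7,2) → (8,2) → (8,3) → (8,4) → (8,5) → (7,5) → (7,4)
Distance: 7 steps

Solution:

┌───────┬───────────┐
│       │           │
│ ╶───┬─┘ ╶───┐ ┌───┤
│     │       │ │   │
│ ┌─╴ │ ┌─┬───┤ ╵ ╷ │
│ │   │ │ │   │   │ │
│ │ ╶─┘ ╵ │ ╷ └───┤ │
│ │       │ │     │ │
├─┴───────┘ ├───┐ │ │
│           │   │ │ │
│ ╶─┬───┬───┘ ╷ │ │ │
│   │   │     │ │ │ │
│ ╷ │ ┌─┘ ┌─┬─┘ │ ╵ │
│ │ │ │   │ │   │   │
├─┘ │ ╵ ┌─┘ │ ╶─┼─╴ │
│   │↓ A│B ↰│   │   │
│ ┌─┘ ╶─┴─╴ └─┐ ╵ ╶─┤
│ │  ↳ → → ↑  │     │
└─┴───────────┴─────┘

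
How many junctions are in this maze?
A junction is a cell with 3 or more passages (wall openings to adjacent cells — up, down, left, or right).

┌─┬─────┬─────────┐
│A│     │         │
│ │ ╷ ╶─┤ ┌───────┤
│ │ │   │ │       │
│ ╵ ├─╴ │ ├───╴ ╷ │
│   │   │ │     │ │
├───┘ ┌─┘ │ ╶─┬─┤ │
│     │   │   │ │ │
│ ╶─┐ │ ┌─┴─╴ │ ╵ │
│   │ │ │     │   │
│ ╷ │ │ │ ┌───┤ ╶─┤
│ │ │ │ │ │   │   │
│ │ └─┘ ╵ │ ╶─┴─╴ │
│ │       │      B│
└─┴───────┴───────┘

Checking each cell for number of passages:

Junctions found (3+ passages):
  (0, 2): 3 passages
  (1, 7): 3 passages
  (3, 2): 3 passages
  (4, 0): 3 passages
  (4, 7): 3 passages
  (6, 3): 3 passages
Total junctions: 6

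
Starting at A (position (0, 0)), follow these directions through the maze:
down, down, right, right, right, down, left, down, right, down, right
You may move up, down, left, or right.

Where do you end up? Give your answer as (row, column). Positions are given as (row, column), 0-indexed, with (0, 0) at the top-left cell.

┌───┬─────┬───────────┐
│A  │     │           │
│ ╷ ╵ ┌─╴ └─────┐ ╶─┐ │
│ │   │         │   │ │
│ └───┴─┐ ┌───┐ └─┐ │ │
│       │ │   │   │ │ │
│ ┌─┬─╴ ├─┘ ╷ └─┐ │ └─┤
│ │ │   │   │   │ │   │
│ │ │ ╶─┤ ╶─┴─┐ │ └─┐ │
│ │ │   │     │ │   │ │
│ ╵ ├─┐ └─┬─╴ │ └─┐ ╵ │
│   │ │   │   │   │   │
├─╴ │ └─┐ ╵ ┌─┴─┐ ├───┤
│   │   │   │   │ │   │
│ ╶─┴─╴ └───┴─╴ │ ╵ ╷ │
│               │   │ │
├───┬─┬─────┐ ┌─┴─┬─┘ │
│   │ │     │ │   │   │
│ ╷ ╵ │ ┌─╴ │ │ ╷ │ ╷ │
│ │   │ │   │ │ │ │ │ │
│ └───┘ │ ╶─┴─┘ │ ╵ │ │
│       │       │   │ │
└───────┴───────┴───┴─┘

Following directions step by step:
Start: (0, 0)
  down: (0, 0) → (1, 0)
  down: (1, 0) → (2, 0)
  right: (2, 0) → (2, 1)
  right: (2, 1) → (2, 2)
  right: (2, 2) → (2, 3)
  down: (2, 3) → (3, 3)
  left: (3, 3) → (3, 2)
  down: (3, 2) → (4, 2)
  right: (4, 2) → (4, 3)
  down: (4, 3) → (5, 3)
  right: (5, 3) → (5, 4)
Final position: (5, 4)

Path taken:

┌───┬─────┬───────────┐
│A  │     │           │
│ ╷ ╵ ┌─╴ └─────┐ ╶─┐ │
│↓│   │         │   │ │
│ └───┴─┐ ┌───┐ └─┐ │ │
│↳ → → ↓│ │   │   │ │ │
│ ┌─┬─╴ ├─┘ ╷ └─┐ │ └─┤
│ │ │↓ ↲│   │   │ │   │
│ │ │ ╶─┤ ╶─┴─┐ │ └─┐ │
│ │ │↳ ↓│     │ │   │ │
│ ╵ ├─┐ └─┬─╴ │ └─┐ ╵ │
│   │ │↳ B│   │   │   │
├─╴ │ └─┐ ╵ ┌─┴─┐ ├───┤
│   │   │   │   │ │   │
│ ╶─┴─╴ └───┴─╴ │ ╵ ╷ │
│               │   │ │
├───┬─┬─────┐ ┌─┴─┬─┘ │
│   │ │     │ │   │   │
│ ╷ ╵ │ ┌─╴ │ │ ╷ │ ╷ │
│ │   │ │   │ │ │ │ │ │
│ └───┘ │ ╶─┴─┘ │ ╵ │ │
│       │       │   │ │
└───────┴───────┴───┴─┘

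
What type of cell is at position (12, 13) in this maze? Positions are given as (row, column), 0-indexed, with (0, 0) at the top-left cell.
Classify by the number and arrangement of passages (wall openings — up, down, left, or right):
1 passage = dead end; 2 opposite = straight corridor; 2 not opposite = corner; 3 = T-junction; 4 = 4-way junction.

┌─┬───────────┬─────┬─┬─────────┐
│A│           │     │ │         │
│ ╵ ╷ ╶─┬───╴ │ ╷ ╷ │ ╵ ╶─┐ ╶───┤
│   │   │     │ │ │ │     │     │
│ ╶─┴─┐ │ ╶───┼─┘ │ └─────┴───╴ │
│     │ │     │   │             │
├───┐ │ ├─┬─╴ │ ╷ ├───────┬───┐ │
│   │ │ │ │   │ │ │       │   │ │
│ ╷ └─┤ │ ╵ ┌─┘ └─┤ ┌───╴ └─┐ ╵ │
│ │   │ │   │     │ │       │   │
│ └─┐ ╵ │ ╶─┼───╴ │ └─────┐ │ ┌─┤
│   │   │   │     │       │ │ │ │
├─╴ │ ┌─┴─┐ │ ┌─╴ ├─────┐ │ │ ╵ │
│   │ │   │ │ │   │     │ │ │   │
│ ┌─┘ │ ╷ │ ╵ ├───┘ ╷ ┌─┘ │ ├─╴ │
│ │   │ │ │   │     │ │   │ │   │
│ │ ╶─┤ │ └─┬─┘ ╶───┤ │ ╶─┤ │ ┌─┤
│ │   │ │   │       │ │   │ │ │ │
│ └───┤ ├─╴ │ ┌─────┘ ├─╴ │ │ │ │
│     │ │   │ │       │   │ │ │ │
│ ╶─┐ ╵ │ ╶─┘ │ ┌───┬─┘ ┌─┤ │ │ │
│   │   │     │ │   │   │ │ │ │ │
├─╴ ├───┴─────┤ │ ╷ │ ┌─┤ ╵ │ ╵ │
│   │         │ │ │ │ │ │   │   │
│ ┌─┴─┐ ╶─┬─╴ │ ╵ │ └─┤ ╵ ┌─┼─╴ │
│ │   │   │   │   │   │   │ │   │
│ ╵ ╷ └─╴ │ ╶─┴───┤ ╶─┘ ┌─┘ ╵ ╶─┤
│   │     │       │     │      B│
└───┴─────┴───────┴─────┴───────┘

Checking cell at (12, 13):
Number of passages: 1
Cell type: dead end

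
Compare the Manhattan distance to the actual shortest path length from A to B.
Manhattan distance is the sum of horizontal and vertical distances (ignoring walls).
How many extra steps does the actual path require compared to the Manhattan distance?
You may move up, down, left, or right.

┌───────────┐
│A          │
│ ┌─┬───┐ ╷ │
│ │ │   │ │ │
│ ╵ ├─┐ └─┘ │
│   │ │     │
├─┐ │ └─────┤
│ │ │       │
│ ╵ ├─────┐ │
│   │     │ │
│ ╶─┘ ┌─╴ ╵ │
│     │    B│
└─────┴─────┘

Manhattan distance: |5 - 0| + |5 - 0| = 10
Actual path length: 14
Extra steps: 14 - 10 = 4

Solution:

┌───────────┐
│A          │
│ ┌─┬───┐ ╷ │
│↓│ │   │ │ │
│ ╵ ├─┐ └─┘ │
│↳ ↓│ │     │
├─┐ │ └─────┤
│ │↓│       │
│ ╵ ├─────┐ │
│↓ ↲│↱ → ↓│ │
│ ╶─┘ ┌─╴ ╵ │
│↳ → ↑│  ↳ B│
└─────┴─────┘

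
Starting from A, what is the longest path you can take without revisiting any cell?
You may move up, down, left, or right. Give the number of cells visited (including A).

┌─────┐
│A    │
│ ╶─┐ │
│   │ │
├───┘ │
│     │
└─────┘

Finding longest simple path using DFS:
Start: (0, 0)
Longest path visits 7 cells
Path: A → right → right → down → down → left → left

Solution:

┌─────┐
│A → ↓│
│ ╶─┐ │
│   │↓│
├───┘ │
│B ← ↲│
└─────┘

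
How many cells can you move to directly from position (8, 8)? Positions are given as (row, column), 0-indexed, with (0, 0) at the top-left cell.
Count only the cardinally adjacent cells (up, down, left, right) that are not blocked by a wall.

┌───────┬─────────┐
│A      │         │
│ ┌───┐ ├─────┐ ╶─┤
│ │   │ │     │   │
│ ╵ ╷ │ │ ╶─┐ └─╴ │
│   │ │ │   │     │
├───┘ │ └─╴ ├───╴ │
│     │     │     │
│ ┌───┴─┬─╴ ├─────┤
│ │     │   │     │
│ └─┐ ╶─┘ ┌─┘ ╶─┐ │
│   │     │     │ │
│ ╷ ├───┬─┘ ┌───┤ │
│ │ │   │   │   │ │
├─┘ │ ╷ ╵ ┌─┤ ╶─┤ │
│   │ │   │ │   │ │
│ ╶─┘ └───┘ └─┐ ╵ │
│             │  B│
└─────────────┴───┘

Checking passable neighbors of (8, 8):
Neighbors: (7, 8), (8, 7)
Count: 2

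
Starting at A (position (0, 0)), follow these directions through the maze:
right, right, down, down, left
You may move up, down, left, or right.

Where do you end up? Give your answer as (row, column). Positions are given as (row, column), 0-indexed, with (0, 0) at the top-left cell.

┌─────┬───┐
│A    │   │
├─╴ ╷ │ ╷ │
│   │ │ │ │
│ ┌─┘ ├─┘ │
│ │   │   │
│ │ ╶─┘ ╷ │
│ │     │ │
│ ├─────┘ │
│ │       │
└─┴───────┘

Following directions step by step:
Start: (0, 0)
  right: (0, 0) → (0, 1)
  right: (0, 1) → (0, 2)
  down: (0, 2) → (1, 2)
  down: (1, 2) → (2, 2)
  left: (2, 2) → (2, 1)
Final position: (2, 1)

Path taken:

┌─────┬───┐
│A → ↓│   │
├─╴ ╷ │ ╷ │
│   │↓│ │ │
│ ┌─┘ ├─┘ │
│ │B ↲│   │
│ │ ╶─┘ ╷ │
│ │     │ │
│ ├─────┘ │
│ │       │
└─┴───────┘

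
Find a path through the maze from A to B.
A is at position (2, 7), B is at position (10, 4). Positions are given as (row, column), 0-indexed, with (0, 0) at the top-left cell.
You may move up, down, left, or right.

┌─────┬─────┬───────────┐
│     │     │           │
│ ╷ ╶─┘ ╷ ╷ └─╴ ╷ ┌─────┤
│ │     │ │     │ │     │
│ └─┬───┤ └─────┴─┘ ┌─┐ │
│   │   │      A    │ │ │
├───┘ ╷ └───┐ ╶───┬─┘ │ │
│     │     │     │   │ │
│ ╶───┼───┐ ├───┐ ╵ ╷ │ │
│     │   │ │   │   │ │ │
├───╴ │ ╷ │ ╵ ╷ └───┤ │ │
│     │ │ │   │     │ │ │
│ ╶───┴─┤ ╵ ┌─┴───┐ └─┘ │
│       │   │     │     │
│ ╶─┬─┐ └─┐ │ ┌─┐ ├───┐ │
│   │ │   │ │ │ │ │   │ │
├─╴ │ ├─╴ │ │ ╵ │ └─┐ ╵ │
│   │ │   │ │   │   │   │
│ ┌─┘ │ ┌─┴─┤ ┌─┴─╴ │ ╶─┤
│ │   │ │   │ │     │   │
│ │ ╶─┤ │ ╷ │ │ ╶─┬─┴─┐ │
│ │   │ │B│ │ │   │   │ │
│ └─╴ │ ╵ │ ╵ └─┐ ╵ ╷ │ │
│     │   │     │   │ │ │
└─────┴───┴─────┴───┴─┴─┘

Finding the shortest path from (2, 7) to (10, 4):
Path length: 47 steps
Directions: right → right → up → right → right → down → down → down → down → down → left → left → up → left → left → up → left → down → left → up → up → left → left → up → left → down → left → left → down → right → right → down → left → left → down → right → right → right → down → right → down → left → down → down → down → right → up

Solution:

┌─────┬─────┬───────────┐
│     │     │           │
│ ╷ ╶─┘ ╷ ╷ └─╴ ╷ ┌─────┤
│ │     │ │     │ │↱ → ↓│
│ └─┬───┤ └─────┴─┘ ┌─┐ │
│   │↓ ↰│      A → ↑│ │↓│
├───┘ ╷ └───┐ ╶───┬─┘ │ │
│↓ ← ↲│↑ ← ↰│     │   │↓│
│ ╶───┼───┐ ├───┐ ╵ ╷ │ │
│↳ → ↓│   │↑│↓ ↰│   │ │↓│
├───╴ │ ╷ │ ╵ ╷ └───┤ │ │
│↓ ← ↲│ │ │↑ ↲│↑ ← ↰│ │↓│
│ ╶───┴─┤ ╵ ┌─┴───┐ └─┘ │
│↳ → → ↓│   │     │↑ ← ↲│
│ ╶─┬─┐ └─┐ │ ┌─┐ ├───┐ │
│   │ │↳ ↓│ │ │ │ │   │ │
├─╴ │ ├─╴ │ │ ╵ │ └─┐ ╵ │
│   │ │↓ ↲│ │   │   │   │
│ ┌─┘ │ ┌─┴─┤ ┌─┴─╴ │ ╶─┤
│ │   │↓│   │ │     │   │
│ │ ╶─┤ │ ╷ │ │ ╶─┬─┴─┐ │
│ │   │↓│B│ │ │   │   │ │
│ └─╴ │ ╵ │ ╵ └─┐ ╵ ╷ │ │
│     │↳ ↑│     │   │ │ │
└─────┴───┴─────┴───┴─┴─┘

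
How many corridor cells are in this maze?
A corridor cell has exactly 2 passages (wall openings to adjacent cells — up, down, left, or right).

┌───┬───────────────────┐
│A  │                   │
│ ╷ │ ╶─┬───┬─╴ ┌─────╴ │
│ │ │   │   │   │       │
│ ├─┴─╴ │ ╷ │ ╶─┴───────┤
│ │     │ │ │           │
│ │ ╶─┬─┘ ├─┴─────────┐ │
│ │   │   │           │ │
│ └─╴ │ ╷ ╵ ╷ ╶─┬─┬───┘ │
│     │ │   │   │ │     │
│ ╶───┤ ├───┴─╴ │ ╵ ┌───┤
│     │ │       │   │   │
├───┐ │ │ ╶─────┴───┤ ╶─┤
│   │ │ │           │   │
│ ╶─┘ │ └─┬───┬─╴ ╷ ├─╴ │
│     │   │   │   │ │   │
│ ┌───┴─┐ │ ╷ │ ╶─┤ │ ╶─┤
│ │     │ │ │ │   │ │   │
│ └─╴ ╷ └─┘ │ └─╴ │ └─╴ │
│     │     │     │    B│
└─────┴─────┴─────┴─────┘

Counting cells with exactly 2 passages:
Total corridor cells: 104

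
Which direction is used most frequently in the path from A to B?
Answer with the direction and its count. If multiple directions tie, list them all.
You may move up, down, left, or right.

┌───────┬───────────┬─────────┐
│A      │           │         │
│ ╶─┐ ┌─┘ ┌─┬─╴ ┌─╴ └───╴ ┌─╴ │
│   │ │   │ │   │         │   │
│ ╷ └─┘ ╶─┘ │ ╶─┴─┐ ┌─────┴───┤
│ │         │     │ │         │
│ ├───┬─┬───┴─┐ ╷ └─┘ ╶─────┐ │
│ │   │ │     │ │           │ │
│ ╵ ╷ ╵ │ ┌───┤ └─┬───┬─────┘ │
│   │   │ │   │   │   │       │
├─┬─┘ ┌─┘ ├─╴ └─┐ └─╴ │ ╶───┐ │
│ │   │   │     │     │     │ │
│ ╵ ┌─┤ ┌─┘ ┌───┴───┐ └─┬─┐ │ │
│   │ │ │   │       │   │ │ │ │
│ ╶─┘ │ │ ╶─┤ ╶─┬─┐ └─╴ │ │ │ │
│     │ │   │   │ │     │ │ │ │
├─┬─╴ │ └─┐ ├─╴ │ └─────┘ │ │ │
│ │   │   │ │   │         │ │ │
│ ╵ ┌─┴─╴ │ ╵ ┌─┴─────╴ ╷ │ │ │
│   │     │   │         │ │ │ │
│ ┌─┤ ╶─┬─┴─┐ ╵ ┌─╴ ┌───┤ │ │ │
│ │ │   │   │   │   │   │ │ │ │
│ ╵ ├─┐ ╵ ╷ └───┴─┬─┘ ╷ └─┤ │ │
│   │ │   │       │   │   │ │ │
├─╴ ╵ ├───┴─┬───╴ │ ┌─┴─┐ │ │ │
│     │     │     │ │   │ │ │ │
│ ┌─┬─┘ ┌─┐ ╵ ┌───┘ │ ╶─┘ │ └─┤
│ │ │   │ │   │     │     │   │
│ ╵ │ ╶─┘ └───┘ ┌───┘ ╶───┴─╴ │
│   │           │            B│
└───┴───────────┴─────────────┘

Directions: down, right, down, right, right, up, right, up, right, right, right, down, left, down, right, right, down, right, right, up, right, right, right, right, down, down, left, left, left, down, right, right, down, down, down, down, down, down, down, down, right, down
Counts: {'down': 17, 'right': 18, 'up': 3, 'left': 4}
Most common: right (18 times)

Solution:

┌───────┬───────────┬─────────┐
│A      │↱ → → ↓    │         │
│ ╶─┐ ┌─┘ ┌─┬─╴ ┌─╴ └───╴ ┌─╴ │
│↳ ↓│ │↱ ↑│ │↓ ↲│         │   │
│ ╷ └─┘ ╶─┘ │ ╶─┴─┐ ┌─────┴───┤
│ │↳ → ↑    │↳ → ↓│ │↱ → → → ↓│
│ ├───┬─┬───┴─┐ ╷ └─┘ ╶─────┐ │
│ │   │ │     │ │↳ → ↑      │↓│
│ ╵ ╷ ╵ │ ┌───┤ └─┬───┬─────┘ │
│   │   │ │   │   │   │↓ ← ← ↲│
├─┬─┘ ┌─┘ ├─╴ └─┐ └─╴ │ ╶───┐ │
│ │   │   │     │     │↳ → ↓│ │
│ ╵ ┌─┤ ┌─┘ ┌───┴───┐ └─┬─┐ │ │
│   │ │ │   │       │   │ │↓│ │
│ ╶─┘ │ │ ╶─┤ ╶─┬─┐ └─╴ │ │ │ │
│     │ │   │   │ │     │ │↓│ │
├─┬─╴ │ └─┐ ├─╴ │ └─────┘ │ │ │
│ │   │   │ │   │         │↓│ │
│ ╵ ┌─┴─╴ │ ╵ ┌─┴─────╴ ╷ │ │ │
│   │     │   │         │ │↓│ │
│ ┌─┤ ╶─┬─┴─┐ ╵ ┌─╴ ┌───┤ │ │ │
│ │ │   │   │   │   │   │ │↓│ │
│ ╵ ├─┐ ╵ ╷ └───┴─┬─┘ ╷ └─┤ │ │
│   │ │   │       │   │   │↓│ │
├─╴ ╵ ├───┴─┬───╴ │ ┌─┴─┐ │ │ │
│     │     │     │ │   │ │↓│ │
│ ┌─┬─┘ ┌─┐ ╵ ┌───┘ │ ╶─┘ │ └─┤
│ │ │   │ │   │     │     │↳ ↓│
│ ╵ │ ╶─┘ └───┘ ┌───┘ ╶───┴─╴ │
│   │           │            B│
└───┴───────────┴─────────────┘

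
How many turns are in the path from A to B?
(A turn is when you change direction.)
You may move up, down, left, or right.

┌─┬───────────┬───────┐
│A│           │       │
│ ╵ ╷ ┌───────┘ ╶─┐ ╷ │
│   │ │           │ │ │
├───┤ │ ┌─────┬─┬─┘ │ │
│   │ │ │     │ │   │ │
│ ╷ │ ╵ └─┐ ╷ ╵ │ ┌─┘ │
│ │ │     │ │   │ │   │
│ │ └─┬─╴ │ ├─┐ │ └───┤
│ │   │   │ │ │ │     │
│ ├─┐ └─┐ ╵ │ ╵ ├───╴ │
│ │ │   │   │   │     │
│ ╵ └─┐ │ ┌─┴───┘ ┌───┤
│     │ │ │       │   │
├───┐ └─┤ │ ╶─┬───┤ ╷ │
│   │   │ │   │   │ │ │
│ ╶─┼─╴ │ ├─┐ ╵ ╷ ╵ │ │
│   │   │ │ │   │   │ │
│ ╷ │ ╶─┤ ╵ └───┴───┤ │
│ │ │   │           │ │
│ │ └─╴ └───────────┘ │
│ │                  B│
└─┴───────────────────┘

Directions: down, right, up, right, down, down, down, right, up, up, right, right, right, right, up, right, right, down, down, left, down, down, right, right, down, left, left, down, left, left, left, down, right, down, right, up, right, down, right, up, up, right, down, down, down, down
Number of turns: 28

Solution:

┌─┬───────────┬───────┐
│A│↱ ↓        │↱ → ↓  │
│ ╵ ╷ ┌───────┘ ╶─┐ ╷ │
│↳ ↑│↓│↱ → → → ↑  │↓│ │
├───┤ │ ┌─────┬─┬─┘ │ │
│   │↓│↑│     │ │↓ ↲│ │
│ ╷ │ ╵ └─┐ ╷ ╵ │ ┌─┘ │
│ │ │↳ ↑  │ │   │↓│   │
│ │ └─┬─╴ │ ├─┐ │ └───┤
│ │   │   │ │ │ │↳ → ↓│
│ ├─┐ └─┐ ╵ │ ╵ ├───╴ │
│ │ │   │   │   │↓ ← ↲│
│ ╵ └─┐ │ ┌─┴───┘ ┌───┤
│     │ │ │↓ ← ← ↲│↱ ↓│
├───┐ └─┤ │ ╶─┬───┤ ╷ │
│   │   │ │↳ ↓│↱ ↓│↑│↓│
│ ╶─┼─╴ │ ├─┐ ╵ ╷ ╵ │ │
│   │   │ │ │↳ ↑│↳ ↑│↓│
│ ╷ │ ╶─┤ ╵ └───┴───┤ │
│ │ │   │           │↓│
│ │ └─╴ └───────────┘ │
│ │                  B│
└─┴───────────────────┘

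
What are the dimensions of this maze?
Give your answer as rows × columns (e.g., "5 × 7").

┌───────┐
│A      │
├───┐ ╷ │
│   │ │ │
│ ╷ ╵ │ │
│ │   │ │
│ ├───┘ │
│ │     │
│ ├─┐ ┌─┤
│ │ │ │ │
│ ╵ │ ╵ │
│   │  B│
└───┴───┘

Counting the maze dimensions:
Rows (vertical): 6
Columns (horizontal): 4
Dimensions: 6 × 4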